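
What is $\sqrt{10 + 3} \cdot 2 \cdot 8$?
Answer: $16 \sqrt{13} \approx 57.689$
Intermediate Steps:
$\sqrt{10 + 3} \cdot 2 \cdot 8 = \sqrt{13} \cdot 2 \cdot 8 = 2 \sqrt{13} \cdot 8 = 16 \sqrt{13}$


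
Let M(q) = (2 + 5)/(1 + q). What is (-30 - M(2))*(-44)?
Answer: 4268/3 ≈ 1422.7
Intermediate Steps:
M(q) = 7/(1 + q)
(-30 - M(2))*(-44) = (-30 - 7/(1 + 2))*(-44) = (-30 - 7/3)*(-44) = -97/3*(-44) = 4268/3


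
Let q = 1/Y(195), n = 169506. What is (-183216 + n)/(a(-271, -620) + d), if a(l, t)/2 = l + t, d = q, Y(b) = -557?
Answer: 1527294/198515 ≈ 7.6936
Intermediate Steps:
q = -1/557 (q = 1/(-557) = -1/557 ≈ -0.0017953)
d = -1/557 ≈ -0.0017953
a(l, t) = 2*l + 2*t (a(l, t) = 2*(l + t) = 2*l + 2*t)
(-183216 + n)/(a(-271, -620) + d) = (-183216 + 169506)/((2*(-271) + 2*(-620)) - 1/557) = -13710/((-542 - 1240) - 1/557) = -13710/(-1782 - 1/557) = -13710/(-992575/557) = -13710*(-557/992575) = 1527294/198515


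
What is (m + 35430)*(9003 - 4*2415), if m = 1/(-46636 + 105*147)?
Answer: -726281588853/31201 ≈ -2.3278e+7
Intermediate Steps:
m = -1/31201 (m = 1/(-46636 + 15435) = 1/(-31201) = -1/31201 ≈ -3.2050e-5)
(m + 35430)*(9003 - 4*2415) = (-1/31201 + 35430)*(9003 - 4*2415) = 1105451429*(9003 - 9660)/31201 = (1105451429/31201)*(-657) = -726281588853/31201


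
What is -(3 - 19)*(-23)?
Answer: -368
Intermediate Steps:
-(3 - 19)*(-23) = -(-16)*(-23) = -1*368 = -368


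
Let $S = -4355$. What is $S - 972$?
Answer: $-5327$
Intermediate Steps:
$S - 972 = -4355 - 972 = -5327$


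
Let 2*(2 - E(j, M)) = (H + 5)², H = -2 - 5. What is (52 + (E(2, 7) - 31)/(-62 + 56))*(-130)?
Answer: -22295/3 ≈ -7431.7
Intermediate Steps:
H = -7
E(j, M) = 0 (E(j, M) = 2 - (-7 + 5)²/2 = 2 - ½*(-2)² = 2 - ½*4 = 2 - 2 = 0)
(52 + (E(2, 7) - 31)/(-62 + 56))*(-130) = (52 + (0 - 31)/(-62 + 56))*(-130) = (52 - 31/(-6))*(-130) = (52 - 31*(-⅙))*(-130) = (52 + 31/6)*(-130) = (343/6)*(-130) = -22295/3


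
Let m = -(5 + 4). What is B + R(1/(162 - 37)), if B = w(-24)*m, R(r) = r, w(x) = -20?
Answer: 22501/125 ≈ 180.01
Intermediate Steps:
m = -9 (m = -1*9 = -9)
B = 180 (B = -20*(-9) = 180)
B + R(1/(162 - 37)) = 180 + 1/(162 - 37) = 180 + 1/125 = 22501/125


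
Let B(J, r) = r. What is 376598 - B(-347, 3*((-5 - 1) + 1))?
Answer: 376613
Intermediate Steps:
376598 - B(-347, 3*((-5 - 1) + 1)) = 376598 - 3*((-5 - 1) + 1) = 376598 - 3*(-6 + 1) = 376598 - 3*(-5) = 376598 - 1*(-15) = 376598 + 15 = 376613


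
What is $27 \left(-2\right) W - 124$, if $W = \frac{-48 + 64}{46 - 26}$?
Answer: $- \frac{836}{5} \approx -167.2$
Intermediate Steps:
$W = \frac{4}{5}$ ($W = \frac{16}{20} = 16 \cdot \frac{1}{20} = \frac{4}{5} \approx 0.8$)
$27 \left(-2\right) W - 124 = 27 \left(-2\right) \frac{4}{5} - 124 = \left(-54\right) \frac{4}{5} - 124 = - \frac{216}{5} - 124 = - \frac{836}{5}$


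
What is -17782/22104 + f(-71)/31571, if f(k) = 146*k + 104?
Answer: -394113385/348922692 ≈ -1.1295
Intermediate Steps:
f(k) = 104 + 146*k
-17782/22104 + f(-71)/31571 = -17782/22104 + (104 + 146*(-71))/31571 = -17782*1/22104 + (104 - 10366)*(1/31571) = -8891/11052 - 10262*1/31571 = -8891/11052 - 10262/31571 = -394113385/348922692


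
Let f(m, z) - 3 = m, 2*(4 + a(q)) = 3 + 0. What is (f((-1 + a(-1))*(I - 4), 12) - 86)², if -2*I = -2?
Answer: 21025/4 ≈ 5256.3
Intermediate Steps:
a(q) = -5/2 (a(q) = -4 + (3 + 0)/2 = -4 + (½)*3 = -4 + 3/2 = -5/2)
I = 1 (I = -½*(-2) = 1)
f(m, z) = 3 + m
(f((-1 + a(-1))*(I - 4), 12) - 86)² = ((3 + (-1 - 5/2)*(1 - 4)) - 86)² = ((3 - 7/2*(-3)) - 86)² = ((3 + 21/2) - 86)² = (27/2 - 86)² = (-145/2)² = 21025/4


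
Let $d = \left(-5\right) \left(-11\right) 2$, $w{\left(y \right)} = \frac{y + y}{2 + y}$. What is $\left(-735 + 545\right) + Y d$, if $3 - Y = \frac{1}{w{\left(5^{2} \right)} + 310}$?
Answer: $\frac{117583}{842} \approx 139.65$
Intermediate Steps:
$w{\left(y \right)} = \frac{2 y}{2 + y}$
$d = 110$ ($d = 55 \cdot 2 = 110$)
$Y = \frac{25233}{8420}$ ($Y = 3 - \frac{1}{\frac{2 \cdot 5^{2}}{2 + 5^{2}} + 310} = 3 - \frac{1}{2 \cdot 25 \frac{1}{2 + 25} + 310} = 3 - \frac{1}{2 \cdot 25 \cdot \frac{1}{27} + 310} = 3 - \frac{1}{\frac{50}{27} + 310} = 3 - \frac{1}{\frac{8420}{27}} = 3 - \frac{27}{8420} = \frac{25233}{8420} \approx 2.9968$)
$\left(-735 + 545\right) + Y d = \left(-735 + 545\right) + \frac{25233}{8420} \cdot 110 = -190 + \frac{277563}{842} = \frac{117583}{842}$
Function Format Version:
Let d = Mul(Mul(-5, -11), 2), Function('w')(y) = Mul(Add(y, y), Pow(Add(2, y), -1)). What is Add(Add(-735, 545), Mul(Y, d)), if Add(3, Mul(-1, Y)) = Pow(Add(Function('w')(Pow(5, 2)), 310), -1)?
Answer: Rational(117583, 842) ≈ 139.65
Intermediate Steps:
Function('w')(y) = Mul(2, y, Pow(Add(2, y), -1)) (Function('w')(y) = Mul(Mul(2, y), Pow(Add(2, y), -1)) = Mul(2, y, Pow(Add(2, y), -1)))
d = 110 (d = Mul(55, 2) = 110)
Y = Rational(25233, 8420) (Y = Add(3, Mul(-1, Pow(Add(Mul(2, Pow(5, 2), Pow(Add(2, Pow(5, 2)), -1)), 310), -1))) = Add(3, Mul(-1, Pow(Add(Mul(2, 25, Pow(Add(2, 25), -1)), 310), -1))) = Add(3, Mul(-1, Pow(Add(Mul(2, 25, Pow(27, -1)), 310), -1))) = Add(3, Mul(-1, Pow(Add(Mul(2, 25, Rational(1, 27)), 310), -1))) = Add(3, Mul(-1, Pow(Add(Rational(50, 27), 310), -1))) = Add(3, Mul(-1, Pow(Rational(8420, 27), -1))) = Add(3, Mul(-1, Rational(27, 8420))) = Add(3, Rational(-27, 8420)) = Rational(25233, 8420) ≈ 2.9968)
Add(Add(-735, 545), Mul(Y, d)) = Add(Add(-735, 545), Mul(Rational(25233, 8420), 110)) = Add(-190, Rational(277563, 842)) = Rational(117583, 842)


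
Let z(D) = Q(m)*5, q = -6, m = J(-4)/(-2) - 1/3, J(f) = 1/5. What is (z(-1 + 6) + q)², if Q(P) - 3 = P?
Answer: 1681/36 ≈ 46.694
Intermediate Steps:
J(f) = ⅕
m = -13/30 (m = (⅕)/(-2) - 1/3 = (⅕)*(-½) - 1*⅓ = -⅒ - ⅓ = -13/30 ≈ -0.43333)
Q(P) = 3 + P
z(D) = 77/6 (z(D) = (3 - 13/30)*5 = (77/30)*5 = 77/6)
(z(-1 + 6) + q)² = (77/6 - 6)² = (41/6)² = 1681/36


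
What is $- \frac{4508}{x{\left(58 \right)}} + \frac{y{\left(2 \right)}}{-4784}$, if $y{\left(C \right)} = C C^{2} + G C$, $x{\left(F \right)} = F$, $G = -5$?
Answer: $- \frac{5391539}{69368} \approx -77.724$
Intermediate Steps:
$y{\left(C \right)} = C^{3} - 5 C$ ($y{\left(C \right)} = C C^{2} - 5 C = C^{3} - 5 C$)
$- \frac{4508}{x{\left(58 \right)}} + \frac{y{\left(2 \right)}}{-4784} = - \frac{4508}{58} + \frac{2 \left(-5 + 2^{2}\right)}{-4784} = \left(-4508\right) \frac{1}{58} + 2 \left(-5 + 4\right) \left(- \frac{1}{4784}\right) = - \frac{2254}{29} + 2 \left(-1\right) \left(- \frac{1}{4784}\right) = - \frac{2254}{29} - - \frac{1}{2392} = - \frac{2254}{29} + \frac{1}{2392} = - \frac{5391539}{69368}$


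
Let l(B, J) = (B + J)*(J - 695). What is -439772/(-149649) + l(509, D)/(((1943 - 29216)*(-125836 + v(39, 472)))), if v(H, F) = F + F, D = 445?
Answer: 124825557235321/42477613199157 ≈ 2.9386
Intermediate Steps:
l(B, J) = (-695 + J)*(B + J) (l(B, J) = (B + J)*(-695 + J) = (-695 + J)*(B + J))
v(H, F) = 2*F
-439772/(-149649) + l(509, D)/(((1943 - 29216)*(-125836 + v(39, 472)))) = -439772/(-149649) + (445**2 - 695*509 - 695*445 + 509*445)/(((1943 - 29216)*(-125836 + 2*472))) = -439772*(-1/149649) + (198025 - 353755 - 309275 + 226505)/((-27273*(-125836 + 944))) = 439772/149649 - 238500/((-27273*(-124892))) = 439772/149649 - 238500/3406179516 = 439772/149649 - 238500*1/3406179516 = 439772/149649 - 19875/283848293 = 124825557235321/42477613199157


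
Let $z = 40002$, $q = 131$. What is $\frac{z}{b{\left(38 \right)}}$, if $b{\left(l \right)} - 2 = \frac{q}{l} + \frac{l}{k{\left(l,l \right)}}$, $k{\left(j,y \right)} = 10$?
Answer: $\frac{7600380}{1757} \approx 4325.8$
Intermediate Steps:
$b{\left(l \right)} = 2 + \frac{131}{l} + \frac{l}{10}$ ($b{\left(l \right)} = 2 + \left(\frac{131}{l} + \frac{l}{10}\right) = 2 + \frac{131}{l} + \frac{l}{10}$)
$\frac{z}{b{\left(38 \right)}} = \frac{40002}{2 + \frac{131}{38} + \frac{1}{10} \cdot 38} = \frac{40002}{2 + 131 \cdot \frac{1}{38} + \frac{19}{5}} = \frac{40002}{2 + \frac{131}{38} + \frac{19}{5}} = \frac{40002}{\frac{1757}{190}} = 40002 \cdot \frac{190}{1757} = \frac{7600380}{1757}$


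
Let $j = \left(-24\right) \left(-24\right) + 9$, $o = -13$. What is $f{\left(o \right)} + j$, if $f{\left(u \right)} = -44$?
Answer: $541$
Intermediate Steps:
$j = 585$ ($j = 576 + 9 = 585$)
$f{\left(o \right)} + j = -44 + 585 = 541$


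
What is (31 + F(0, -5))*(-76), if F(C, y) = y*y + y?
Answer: -3876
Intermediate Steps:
F(C, y) = y + y**2 (F(C, y) = y**2 + y = y + y**2)
(31 + F(0, -5))*(-76) = (31 - 5*(1 - 5))*(-76) = (31 - 5*(-4))*(-76) = (31 + 20)*(-76) = 51*(-76) = -3876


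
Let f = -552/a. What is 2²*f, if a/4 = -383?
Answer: 552/383 ≈ 1.4413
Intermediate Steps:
a = -1532 (a = 4*(-383) = -1532)
f = 138/383 (f = -552/(-1532) = -552*(-1/1532) = 138/383 ≈ 0.36031)
2²*f = 2²*(138/383) = 4*(138/383) = 552/383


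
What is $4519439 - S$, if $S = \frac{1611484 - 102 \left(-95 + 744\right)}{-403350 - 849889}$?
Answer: $\frac{5663938758207}{1253239} \approx 4.5194 \cdot 10^{6}$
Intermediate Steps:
$S = - \frac{1545286}{1253239}$ ($S = \frac{1611484 - 66198}{-1253239} = \left(1611484 - 66198\right) \left(- \frac{1}{1253239}\right) = 1545286 \left(- \frac{1}{1253239}\right) = - \frac{1545286}{1253239} \approx -1.233$)
$4519439 - S = 4519439 - - \frac{1545286}{1253239} = 4519439 + \frac{1545286}{1253239} = \frac{5663938758207}{1253239}$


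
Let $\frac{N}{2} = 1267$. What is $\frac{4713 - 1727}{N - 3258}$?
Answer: $- \frac{1493}{362} \approx -4.1243$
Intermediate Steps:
$N = 2534$ ($N = 2 \cdot 1267 = 2534$)
$\frac{4713 - 1727}{N - 3258} = \frac{4713 - 1727}{2534 - 3258} = \frac{2986}{-724} = 2986 \left(- \frac{1}{724}\right) = - \frac{1493}{362}$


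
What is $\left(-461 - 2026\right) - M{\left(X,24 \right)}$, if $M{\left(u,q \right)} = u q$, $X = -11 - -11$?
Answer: $-2487$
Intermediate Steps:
$X = 0$ ($X = -11 + 11 = 0$)
$M{\left(u,q \right)} = q u$
$\left(-461 - 2026\right) - M{\left(X,24 \right)} = \left(-461 - 2026\right) - 24 \cdot 0 = -2487 - 0 = -2487 + 0 = -2487$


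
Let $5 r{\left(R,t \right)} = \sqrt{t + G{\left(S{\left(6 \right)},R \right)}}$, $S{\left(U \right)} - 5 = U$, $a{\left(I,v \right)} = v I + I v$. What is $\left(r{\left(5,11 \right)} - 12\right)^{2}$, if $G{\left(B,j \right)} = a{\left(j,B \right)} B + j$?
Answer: $\frac{\left(60 - \sqrt{1226}\right)^{2}}{25} \approx 24.971$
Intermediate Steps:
$a{\left(I,v \right)} = 2 I v$ ($a{\left(I,v \right)} = I v + I v = 2 I v$)
$S{\left(U \right)} = 5 + U$
$G{\left(B,j \right)} = j + 2 j B^{2}$ ($G{\left(B,j \right)} = 2 j B B + j = 2 B j B + j = 2 j B^{2} + j = j + 2 j B^{2}$)
$r{\left(R,t \right)} = \frac{\sqrt{t + 243 R}}{5}$ ($r{\left(R,t \right)} = \frac{\sqrt{t + R \left(1 + 2 \left(5 + 6\right)^{2}\right)}}{5} = \frac{\sqrt{t + R \left(1 + 2 \cdot 11^{2}\right)}}{5} = \frac{\sqrt{t + R \left(1 + 2 \cdot 121\right)}}{5} = \frac{\sqrt{t + R \left(1 + 242\right)}}{5} = \frac{\sqrt{t + R 243}}{5} = \frac{\sqrt{t + 243 R}}{5}$)
$\left(r{\left(5,11 \right)} - 12\right)^{2} = \left(\frac{\sqrt{11 + 243 \cdot 5}}{5} - 12\right)^{2} = \left(\frac{\sqrt{11 + 1215}}{5} - 12\right)^{2} = \left(\frac{\sqrt{1226}}{5} - 12\right)^{2} = \left(-12 + \frac{\sqrt{1226}}{5}\right)^{2}$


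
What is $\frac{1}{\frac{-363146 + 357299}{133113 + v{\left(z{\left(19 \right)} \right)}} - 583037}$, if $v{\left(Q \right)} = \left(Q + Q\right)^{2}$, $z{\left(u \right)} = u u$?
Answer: $- \frac{654397}{381537669536} \approx -1.7152 \cdot 10^{-6}$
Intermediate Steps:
$z{\left(u \right)} = u^{2}$
$v{\left(Q \right)} = 4 Q^{2}$ ($v{\left(Q \right)} = \left(2 Q\right)^{2} = 4 Q^{2}$)
$\frac{1}{\frac{-363146 + 357299}{133113 + v{\left(z{\left(19 \right)} \right)}} - 583037} = \frac{1}{\frac{-363146 + 357299}{133113 + 4 \left(19^{2}\right)^{2}} - 583037} = \frac{1}{- \frac{5847}{133113 + 4 \cdot 361^{2}} - 583037} = \frac{1}{- \frac{5847}{133113 + 4 \cdot 130321} - 583037} = \frac{1}{- \frac{5847}{133113 + 521284} - 583037} = \frac{1}{- \frac{5847}{654397} - 583037} = \frac{1}{- \frac{381537669536}{654397}} = - \frac{654397}{381537669536}$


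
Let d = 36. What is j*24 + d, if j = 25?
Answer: 636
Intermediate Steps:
j*24 + d = 25*24 + 36 = 600 + 36 = 636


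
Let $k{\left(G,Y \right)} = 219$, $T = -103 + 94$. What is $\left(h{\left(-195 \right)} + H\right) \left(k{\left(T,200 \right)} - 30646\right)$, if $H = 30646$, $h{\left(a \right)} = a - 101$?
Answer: $-923459450$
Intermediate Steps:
$T = -9$
$h{\left(a \right)} = -101 + a$
$\left(h{\left(-195 \right)} + H\right) \left(k{\left(T,200 \right)} - 30646\right) = \left(\left(-101 - 195\right) + 30646\right) \left(219 - 30646\right) = \left(-296 + 30646\right) \left(-30427\right) = 30350 \left(-30427\right) = -923459450$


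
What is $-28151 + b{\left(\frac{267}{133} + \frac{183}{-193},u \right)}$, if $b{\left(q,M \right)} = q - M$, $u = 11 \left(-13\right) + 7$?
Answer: $- \frac{719089843}{25669} \approx -28014.0$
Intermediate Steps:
$u = -136$ ($u = -143 + 7 = -136$)
$-28151 + b{\left(\frac{267}{133} + \frac{183}{-193},u \right)} = -28151 + \left(\left(\frac{267}{133} + \frac{183}{-193}\right) - -136\right) = -28151 + \left(\left(267 \cdot \frac{1}{133} + 183 \left(- \frac{1}{193}\right)\right) + 136\right) = -28151 + \left(\left(\frac{267}{133} - \frac{183}{193}\right) + 136\right) = -28151 + \left(\frac{27192}{25669} + 136\right) = -28151 + \frac{3518176}{25669} = - \frac{719089843}{25669}$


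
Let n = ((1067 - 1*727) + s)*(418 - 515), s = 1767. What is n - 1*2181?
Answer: -206560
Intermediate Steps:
n = -204379 (n = ((1067 - 1*727) + 1767)*(418 - 515) = ((1067 - 727) + 1767)*(-97) = (340 + 1767)*(-97) = 2107*(-97) = -204379)
n - 1*2181 = -204379 - 1*2181 = -204379 - 2181 = -206560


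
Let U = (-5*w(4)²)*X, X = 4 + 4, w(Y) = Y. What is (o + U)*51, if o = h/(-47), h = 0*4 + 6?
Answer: -1534386/47 ≈ -32647.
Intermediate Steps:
h = 6 (h = 0 + 6 = 6)
o = -6/47 (o = 6/(-47) = 6*(-1/47) = -6/47 ≈ -0.12766)
X = 8
U = -640 (U = -5*4²*8 = -5*16*8 = -80*8 = -640)
(o + U)*51 = (-6/47 - 640)*51 = -30086/47*51 = -1534386/47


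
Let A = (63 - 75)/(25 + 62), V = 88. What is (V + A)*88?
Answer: 224224/29 ≈ 7731.9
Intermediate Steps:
A = -4/29 (A = -12/87 = -12*1/87 = -4/29 ≈ -0.13793)
(V + A)*88 = (88 - 4/29)*88 = (2548/29)*88 = 224224/29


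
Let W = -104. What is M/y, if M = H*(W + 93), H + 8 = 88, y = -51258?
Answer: 440/25629 ≈ 0.017168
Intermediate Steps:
H = 80 (H = -8 + 88 = 80)
M = -880 (M = 80*(-104 + 93) = 80*(-11) = -880)
M/y = -880/(-51258) = -880*(-1/51258) = 440/25629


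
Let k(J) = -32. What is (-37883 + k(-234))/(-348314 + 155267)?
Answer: 37915/193047 ≈ 0.19640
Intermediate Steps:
(-37883 + k(-234))/(-348314 + 155267) = (-37883 - 32)/(-348314 + 155267) = -37915/(-193047) = -37915*(-1/193047) = 37915/193047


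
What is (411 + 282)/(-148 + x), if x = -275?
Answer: -77/47 ≈ -1.6383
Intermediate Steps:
(411 + 282)/(-148 + x) = (411 + 282)/(-148 - 275) = 693/(-423) = 693*(-1/423) = -77/47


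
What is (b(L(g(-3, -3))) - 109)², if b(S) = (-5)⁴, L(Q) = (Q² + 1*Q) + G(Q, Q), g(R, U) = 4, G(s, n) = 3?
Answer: 266256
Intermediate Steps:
L(Q) = 3 + Q + Q² (L(Q) = (Q² + 1*Q) + 3 = (Q² + Q) + 3 = (Q + Q²) + 3 = 3 + Q + Q²)
b(S) = 625
(b(L(g(-3, -3))) - 109)² = (625 - 109)² = 516² = 266256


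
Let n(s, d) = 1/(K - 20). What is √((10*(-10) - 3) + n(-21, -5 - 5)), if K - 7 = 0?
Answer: 2*I*√4355/13 ≈ 10.153*I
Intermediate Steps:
K = 7 (K = 7 + 0 = 7)
n(s, d) = -1/13 (n(s, d) = 1/(7 - 20) = 1/(-13) = -1/13)
√((10*(-10) - 3) + n(-21, -5 - 5)) = √((10*(-10) - 3) - 1/13) = √((-100 - 3) - 1/13) = √(-103 - 1/13) = √(-1340/13) = 2*I*√4355/13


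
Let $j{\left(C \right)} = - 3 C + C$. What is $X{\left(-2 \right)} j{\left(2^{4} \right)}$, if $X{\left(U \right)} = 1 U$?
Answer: $64$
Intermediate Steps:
$X{\left(U \right)} = U$
$j{\left(C \right)} = - 2 C$
$X{\left(-2 \right)} j{\left(2^{4} \right)} = - 2 \left(- 2 \cdot 2^{4}\right) = - 2 \left(\left(-2\right) 16\right) = \left(-2\right) \left(-32\right) = 64$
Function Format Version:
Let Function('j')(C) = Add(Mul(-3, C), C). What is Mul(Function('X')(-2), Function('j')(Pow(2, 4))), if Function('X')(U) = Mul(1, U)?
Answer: 64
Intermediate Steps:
Function('X')(U) = U
Function('j')(C) = Mul(-2, C)
Mul(Function('X')(-2), Function('j')(Pow(2, 4))) = Mul(-2, Mul(-2, Pow(2, 4))) = Mul(-2, Mul(-2, 16)) = Mul(-2, -32) = 64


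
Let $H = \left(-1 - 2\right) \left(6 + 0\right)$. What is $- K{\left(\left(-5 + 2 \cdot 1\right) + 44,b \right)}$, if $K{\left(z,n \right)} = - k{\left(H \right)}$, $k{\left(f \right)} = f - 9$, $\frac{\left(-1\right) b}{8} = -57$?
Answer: $-27$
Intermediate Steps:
$b = 456$ ($b = \left(-8\right) \left(-57\right) = 456$)
$H = -18$ ($H = \left(-3\right) 6 = -18$)
$k{\left(f \right)} = -9 + f$
$K{\left(z,n \right)} = 27$ ($K{\left(z,n \right)} = - (-9 - 18) = \left(-1\right) \left(-27\right) = 27$)
$- K{\left(\left(-5 + 2 \cdot 1\right) + 44,b \right)} = \left(-1\right) 27 = -27$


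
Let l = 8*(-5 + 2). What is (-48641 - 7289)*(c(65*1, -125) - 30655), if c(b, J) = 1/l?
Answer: 20574437765/12 ≈ 1.7145e+9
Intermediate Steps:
l = -24 (l = 8*(-3) = -24)
c(b, J) = -1/24 (c(b, J) = 1/(-24) = -1/24)
(-48641 - 7289)*(c(65*1, -125) - 30655) = (-48641 - 7289)*(-1/24 - 30655) = -55930*(-735721/24) = 20574437765/12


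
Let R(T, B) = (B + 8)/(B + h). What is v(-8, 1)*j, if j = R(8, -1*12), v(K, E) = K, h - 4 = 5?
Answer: -32/3 ≈ -10.667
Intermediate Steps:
h = 9 (h = 4 + 5 = 9)
R(T, B) = (8 + B)/(9 + B) (R(T, B) = (B + 8)/(B + 9) = (8 + B)/(9 + B))
j = 4/3 (j = (8 - 1*12)/(9 - 1*12) = (8 - 12)/(9 - 12) = -4/(-3) = -⅓*(-4) = 4/3 ≈ 1.3333)
v(-8, 1)*j = -8*4/3 = -32/3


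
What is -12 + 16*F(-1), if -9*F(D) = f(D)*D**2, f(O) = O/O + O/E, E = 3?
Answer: -356/27 ≈ -13.185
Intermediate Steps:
f(O) = 1 + O/3 (f(O) = O/O + O/3 = 1 + O*(1/3) = 1 + O/3)
F(D) = -D**2*(1 + D/3)/9 (F(D) = -(1 + D/3)*D**2/9 = -D**2*(1 + D/3)/9)
-12 + 16*F(-1) = -12 + 16*((1/27)*(-1)**2*(-3 - 1*(-1))) = -12 + 16*((1/27)*1*(-3 + 1)) = -12 + 16*((1/27)*1*(-2)) = -12 + 16*(-2/27) = -12 - 32/27 = -356/27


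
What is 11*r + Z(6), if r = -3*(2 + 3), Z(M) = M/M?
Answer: -164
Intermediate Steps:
Z(M) = 1
r = -15 (r = -3*5 = -15)
11*r + Z(6) = 11*(-15) + 1 = -165 + 1 = -164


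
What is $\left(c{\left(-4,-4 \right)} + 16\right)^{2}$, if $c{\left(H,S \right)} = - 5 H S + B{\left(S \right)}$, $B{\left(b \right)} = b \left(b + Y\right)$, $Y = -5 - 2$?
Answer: $400$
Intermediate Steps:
$Y = -7$
$B{\left(b \right)} = b \left(-7 + b\right)$ ($B{\left(b \right)} = b \left(b - 7\right) = b \left(-7 + b\right)$)
$c{\left(H,S \right)} = S \left(-7 + S\right) - 5 H S$ ($c{\left(H,S \right)} = - 5 H S + S \left(-7 + S\right) = S \left(-7 + S\right) - 5 H S$)
$\left(c{\left(-4,-4 \right)} + 16\right)^{2} = \left(- 4 \left(-7 - 4 - -20\right) + 16\right)^{2} = \left(- 4 \left(-7 - 4 + 20\right) + 16\right)^{2} = \left(\left(-4\right) 9 + 16\right)^{2} = \left(-36 + 16\right)^{2} = \left(-20\right)^{2} = 400$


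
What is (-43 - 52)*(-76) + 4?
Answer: 7224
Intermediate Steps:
(-43 - 52)*(-76) + 4 = -95*(-76) + 4 = 7220 + 4 = 7224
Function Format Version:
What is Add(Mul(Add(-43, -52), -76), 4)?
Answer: 7224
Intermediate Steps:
Add(Mul(Add(-43, -52), -76), 4) = Add(Mul(-95, -76), 4) = Add(7220, 4) = 7224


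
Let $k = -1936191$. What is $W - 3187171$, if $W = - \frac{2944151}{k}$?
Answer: $- \frac{6170968861510}{1936191} \approx -3.1872 \cdot 10^{6}$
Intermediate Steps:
$W = \frac{2944151}{1936191}$ ($W = - \frac{2944151}{-1936191} = \left(-2944151\right) \left(- \frac{1}{1936191}\right) = \frac{2944151}{1936191} \approx 1.5206$)
$W - 3187171 = \frac{2944151}{1936191} - 3187171 = - \frac{6170968861510}{1936191}$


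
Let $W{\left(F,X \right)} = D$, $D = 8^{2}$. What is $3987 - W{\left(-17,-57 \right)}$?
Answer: $3923$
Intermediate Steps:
$D = 64$
$W{\left(F,X \right)} = 64$
$3987 - W{\left(-17,-57 \right)} = 3987 - 64 = 3923$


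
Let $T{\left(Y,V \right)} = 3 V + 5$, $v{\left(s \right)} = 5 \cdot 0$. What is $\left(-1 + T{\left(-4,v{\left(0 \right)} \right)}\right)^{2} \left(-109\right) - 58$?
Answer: $-1802$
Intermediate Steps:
$v{\left(s \right)} = 0$
$T{\left(Y,V \right)} = 5 + 3 V$
$\left(-1 + T{\left(-4,v{\left(0 \right)} \right)}\right)^{2} \left(-109\right) - 58 = \left(-1 + \left(5 + 3 \cdot 0\right)\right)^{2} \left(-109\right) - 58 = \left(-1 + \left(5 + 0\right)\right)^{2} \left(-109\right) - 58 = \left(-1 + 5\right)^{2} \left(-109\right) - 58 = 4^{2} \left(-109\right) - 58 = 16 \left(-109\right) - 58 = -1744 - 58 = -1802$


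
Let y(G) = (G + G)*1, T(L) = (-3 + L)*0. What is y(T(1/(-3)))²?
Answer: 0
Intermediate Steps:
T(L) = 0
y(G) = 2*G (y(G) = (2*G)*1 = 2*G)
y(T(1/(-3)))² = (2*0)² = 0² = 0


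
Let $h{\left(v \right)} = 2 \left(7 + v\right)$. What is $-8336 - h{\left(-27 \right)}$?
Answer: $-8296$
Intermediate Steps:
$h{\left(v \right)} = 14 + 2 v$
$-8336 - h{\left(-27 \right)} = -8336 - \left(14 + 2 \left(-27\right)\right) = -8336 - \left(14 - 54\right) = -8336 - -40 = -8336 + 40 = -8296$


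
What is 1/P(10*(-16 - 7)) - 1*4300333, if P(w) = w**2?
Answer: -227487615699/52900 ≈ -4.3003e+6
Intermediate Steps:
1/P(10*(-16 - 7)) - 1*4300333 = 1/((10*(-16 - 7))**2) - 1*4300333 = 1/((10*(-23))**2) - 4300333 = 1/((-230)**2) - 4300333 = 1/52900 - 4300333 = -227487615699/52900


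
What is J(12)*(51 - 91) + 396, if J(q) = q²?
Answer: -5364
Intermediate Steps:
J(12)*(51 - 91) + 396 = 12²*(51 - 91) + 396 = 144*(-40) + 396 = -5760 + 396 = -5364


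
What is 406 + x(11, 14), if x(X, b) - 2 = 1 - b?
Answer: 395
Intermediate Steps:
x(X, b) = 3 - b (x(X, b) = 2 + (1 - b) = 3 - b)
406 + x(11, 14) = 406 + (3 - 1*14) = 406 + (3 - 14) = 406 - 11 = 395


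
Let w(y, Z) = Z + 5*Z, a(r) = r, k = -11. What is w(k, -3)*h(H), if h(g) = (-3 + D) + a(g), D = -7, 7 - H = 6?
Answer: 162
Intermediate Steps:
H = 1 (H = 7 - 1*6 = 7 - 6 = 1)
w(y, Z) = 6*Z
h(g) = -10 + g (h(g) = (-3 - 7) + g = -10 + g)
w(k, -3)*h(H) = (6*(-3))*(-10 + 1) = -18*(-9) = 162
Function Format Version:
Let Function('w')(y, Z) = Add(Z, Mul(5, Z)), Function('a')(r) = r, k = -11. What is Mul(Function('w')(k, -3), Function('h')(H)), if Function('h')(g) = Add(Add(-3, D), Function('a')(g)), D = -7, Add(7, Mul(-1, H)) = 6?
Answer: 162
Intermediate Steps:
H = 1 (H = Add(7, Mul(-1, 6)) = Add(7, -6) = 1)
Function('w')(y, Z) = Mul(6, Z)
Function('h')(g) = Add(-10, g) (Function('h')(g) = Add(Add(-3, -7), g) = Add(-10, g))
Mul(Function('w')(k, -3), Function('h')(H)) = Mul(Mul(6, -3), Add(-10, 1)) = Mul(-18, -9) = 162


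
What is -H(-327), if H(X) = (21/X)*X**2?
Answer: 6867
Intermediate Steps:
H(X) = 21*X
-H(-327) = -21*(-327) = -1*(-6867) = 6867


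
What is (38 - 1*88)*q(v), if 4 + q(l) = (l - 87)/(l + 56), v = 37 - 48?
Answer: 2780/9 ≈ 308.89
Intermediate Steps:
v = -11
q(l) = -4 + (-87 + l)/(56 + l) (q(l) = -4 + (l - 87)/(l + 56) = -4 + (-87 + l)/(56 + l))
(38 - 1*88)*q(v) = (38 - 1*88)*((-311 - 3*(-11))/(56 - 11)) = (38 - 88)*((-311 + 33)/45) = -10*(-278)/9 = -50*(-278/45) = 2780/9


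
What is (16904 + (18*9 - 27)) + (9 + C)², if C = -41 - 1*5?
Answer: 18408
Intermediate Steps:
C = -46 (C = -41 - 5 = -46)
(16904 + (18*9 - 27)) + (9 + C)² = (16904 + (18*9 - 27)) + (9 - 46)² = (16904 + (162 - 27)) + (-37)² = (16904 + 135) + 1369 = 17039 + 1369 = 18408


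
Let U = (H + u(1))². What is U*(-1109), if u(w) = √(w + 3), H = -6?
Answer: -17744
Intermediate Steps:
u(w) = √(3 + w)
U = 16 (U = (-6 + √(3 + 1))² = (-6 + √4)² = (-6 + 2)² = (-4)² = 16)
U*(-1109) = 16*(-1109) = -17744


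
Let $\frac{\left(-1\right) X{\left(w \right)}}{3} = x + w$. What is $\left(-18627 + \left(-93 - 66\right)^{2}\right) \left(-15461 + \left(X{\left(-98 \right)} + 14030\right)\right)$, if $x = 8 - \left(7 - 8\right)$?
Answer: $-7745256$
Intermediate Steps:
$x = 9$ ($x = 8 - \left(7 - 8\right) = 8 - -1 = 8 + 1 = 9$)
$X{\left(w \right)} = -27 - 3 w$ ($X{\left(w \right)} = - 3 \left(9 + w\right) = -27 - 3 w$)
$\left(-18627 + \left(-93 - 66\right)^{2}\right) \left(-15461 + \left(X{\left(-98 \right)} + 14030\right)\right) = \left(-18627 + \left(-93 - 66\right)^{2}\right) \left(-15461 + \left(\left(-27 - -294\right) + 14030\right)\right) = \left(-18627 + \left(-159\right)^{2}\right) \left(-15461 + \left(\left(-27 + 294\right) + 14030\right)\right) = \left(-18627 + 25281\right) \left(-15461 + \left(267 + 14030\right)\right) = 6654 \left(-15461 + 14297\right) = 6654 \left(-1164\right) = -7745256$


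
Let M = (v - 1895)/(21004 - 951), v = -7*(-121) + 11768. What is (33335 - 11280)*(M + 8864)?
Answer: 356409826560/1823 ≈ 1.9551e+8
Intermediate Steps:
v = 12615 (v = 847 + 11768 = 12615)
M = 10720/20053 (M = (12615 - 1895)/(21004 - 951) = 10720/20053 ≈ 0.53458)
(33335 - 11280)*(M + 8864) = (33335 - 11280)*(10720/20053 + 8864) = 22055*(177760512/20053) = 356409826560/1823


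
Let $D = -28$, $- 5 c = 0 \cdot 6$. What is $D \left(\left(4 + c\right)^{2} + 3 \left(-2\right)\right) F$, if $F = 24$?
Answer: $-6720$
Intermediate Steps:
$c = 0$ ($c = - \frac{0 \cdot 6}{5} = \left(- \frac{1}{5}\right) 0 = 0$)
$D \left(\left(4 + c\right)^{2} + 3 \left(-2\right)\right) F = - 28 \left(\left(4 + 0\right)^{2} + 3 \left(-2\right)\right) 24 = - 28 \left(4^{2} - 6\right) 24 = - 28 \left(16 - 6\right) 24 = \left(-28\right) 10 \cdot 24 = \left(-280\right) 24 = -6720$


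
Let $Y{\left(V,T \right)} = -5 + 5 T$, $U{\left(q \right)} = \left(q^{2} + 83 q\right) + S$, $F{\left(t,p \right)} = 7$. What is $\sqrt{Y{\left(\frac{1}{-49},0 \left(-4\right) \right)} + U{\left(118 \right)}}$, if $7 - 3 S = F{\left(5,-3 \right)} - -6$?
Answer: $\sqrt{23711} \approx 153.98$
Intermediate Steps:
$S = -2$ ($S = \frac{7}{3} - \frac{7 - -6}{3} = \frac{7}{3} - \frac{7 + 6}{3} = \frac{7}{3} - \frac{13}{3} = -2$)
$U{\left(q \right)} = -2 + q^{2} + 83 q$ ($U{\left(q \right)} = \left(q^{2} + 83 q\right) - 2 = -2 + q^{2} + 83 q$)
$\sqrt{Y{\left(\frac{1}{-49},0 \left(-4\right) \right)} + U{\left(118 \right)}} = \sqrt{\left(-5 + 5 \cdot 0 \left(-4\right)\right) + \left(-2 + 118^{2} + 83 \cdot 118\right)} = \sqrt{\left(-5 + 5 \cdot 0\right) + \left(-2 + 13924 + 9794\right)} = \sqrt{\left(-5 + 0\right) + 23716} = \sqrt{-5 + 23716} = \sqrt{23711}$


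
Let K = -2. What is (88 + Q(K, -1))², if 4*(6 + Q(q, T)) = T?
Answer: 106929/16 ≈ 6683.1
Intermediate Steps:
Q(q, T) = -6 + T/4
(88 + Q(K, -1))² = (88 + (-6 + (¼)*(-1)))² = (88 + (-6 - ¼))² = (88 - 25/4)² = (327/4)² = 106929/16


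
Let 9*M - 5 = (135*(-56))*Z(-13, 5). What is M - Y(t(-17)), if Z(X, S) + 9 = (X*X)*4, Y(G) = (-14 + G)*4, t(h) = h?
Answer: -5041399/9 ≈ -5.6016e+5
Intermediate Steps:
Y(G) = -56 + 4*G
Z(X, S) = -9 + 4*X**2 (Z(X, S) = -9 + (X*X)*4 = -9 + X**2*4 = -9 + 4*X**2)
M = -5042515/9 (M = 5/9 + ((135*(-56))*(-9 + 4*(-13)**2))/9 = 5/9 + (-7560*(-9 + 4*169))/9 = 5/9 + (-7560*(-9 + 676))/9 = 5/9 + (-7560*667)/9 = 5/9 + (1/9)*(-5042520) = 5/9 - 560280 = -5042515/9 ≈ -5.6028e+5)
M - Y(t(-17)) = -5042515/9 - (-56 + 4*(-17)) = -5042515/9 - (-56 - 68) = -5042515/9 - 1*(-124) = -5042515/9 + 124 = -5041399/9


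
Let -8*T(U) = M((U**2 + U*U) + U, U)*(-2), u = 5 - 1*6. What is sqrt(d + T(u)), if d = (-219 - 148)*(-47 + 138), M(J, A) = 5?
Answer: I*sqrt(133583)/2 ≈ 182.75*I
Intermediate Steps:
u = -1 (u = 5 - 6 = -1)
T(U) = 5/4 (T(U) = -5*(-2)/8 = -1/8*(-10) = 5/4)
d = -33397 (d = -367*91 = -33397)
sqrt(d + T(u)) = sqrt(-33397 + 5/4) = sqrt(-133583/4) = I*sqrt(133583)/2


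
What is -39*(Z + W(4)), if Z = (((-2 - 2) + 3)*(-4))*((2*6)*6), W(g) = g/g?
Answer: -11271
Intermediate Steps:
W(g) = 1
Z = 288 (Z = ((-4 + 3)*(-4))*(12*6) = -1*(-4)*72 = 4*72 = 288)
-39*(Z + W(4)) = -39*(288 + 1) = -39*289 = -11271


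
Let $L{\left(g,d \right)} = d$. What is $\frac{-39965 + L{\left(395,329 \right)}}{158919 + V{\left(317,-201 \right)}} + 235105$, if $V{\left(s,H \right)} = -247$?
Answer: $\frac{9326135231}{39668} \approx 2.351 \cdot 10^{5}$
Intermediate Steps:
$\frac{-39965 + L{\left(395,329 \right)}}{158919 + V{\left(317,-201 \right)}} + 235105 = \frac{-39965 + 329}{158919 - 247} + 235105 = - \frac{39636}{158672} + 235105 = \left(-39636\right) \frac{1}{158672} + 235105 = - \frac{9909}{39668} + 235105 = \frac{9326135231}{39668}$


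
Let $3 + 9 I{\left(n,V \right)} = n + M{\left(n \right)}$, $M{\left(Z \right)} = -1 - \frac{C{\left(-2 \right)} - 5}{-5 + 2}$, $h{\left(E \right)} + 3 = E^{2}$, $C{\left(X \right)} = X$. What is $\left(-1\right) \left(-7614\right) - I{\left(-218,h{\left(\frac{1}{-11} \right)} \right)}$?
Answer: $\frac{206251}{27} \approx 7638.9$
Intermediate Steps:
$h{\left(E \right)} = -3 + E^{2}$
$M{\left(Z \right)} = - \frac{10}{3}$ ($M{\left(Z \right)} = -1 - \frac{-2 - 5}{-5 + 2} = -1 - - \frac{7}{-3} = -1 - \left(-7\right) \left(- \frac{1}{3}\right) = -1 - \frac{7}{3} = - \frac{10}{3}$)
$I{\left(n,V \right)} = - \frac{19}{27} + \frac{n}{9}$ ($I{\left(n,V \right)} = - \frac{1}{3} + \frac{n - \frac{10}{3}}{9} = - \frac{1}{3} + \frac{- \frac{10}{3} + n}{9} = - \frac{1}{3} + \left(- \frac{10}{27} + \frac{n}{9}\right) = - \frac{19}{27} + \frac{n}{9}$)
$\left(-1\right) \left(-7614\right) - I{\left(-218,h{\left(\frac{1}{-11} \right)} \right)} = \left(-1\right) \left(-7614\right) - \left(- \frac{19}{27} + \frac{1}{9} \left(-218\right)\right) = 7614 - \left(- \frac{19}{27} - \frac{218}{9}\right) = 7614 - - \frac{673}{27} = 7614 + \frac{673}{27} = \frac{206251}{27}$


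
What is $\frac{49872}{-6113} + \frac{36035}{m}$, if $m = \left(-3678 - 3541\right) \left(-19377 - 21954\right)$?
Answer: $- \frac{14880013001453}{1823926573257} \approx -8.1582$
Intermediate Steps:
$m = 298368489$ ($m = \left(-7219\right) \left(-41331\right) = 298368489$)
$\frac{49872}{-6113} + \frac{36035}{m} = \frac{49872}{-6113} + \frac{36035}{298368489} = 49872 \left(- \frac{1}{6113}\right) + 36035 \cdot \frac{1}{298368489} = - \frac{49872}{6113} + \frac{36035}{298368489} = - \frac{14880013001453}{1823926573257}$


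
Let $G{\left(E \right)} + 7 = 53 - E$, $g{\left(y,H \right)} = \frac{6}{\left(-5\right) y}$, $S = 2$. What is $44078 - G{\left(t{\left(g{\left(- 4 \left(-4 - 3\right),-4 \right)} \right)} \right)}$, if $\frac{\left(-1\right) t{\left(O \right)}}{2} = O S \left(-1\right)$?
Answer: $\frac{1541114}{35} \approx 44032.0$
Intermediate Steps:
$g{\left(y,H \right)} = - \frac{6}{5 y}$ ($g{\left(y,H \right)} = 6 \left(- \frac{1}{5 y}\right) = - \frac{6}{5 y}$)
$t{\left(O \right)} = 4 O$ ($t{\left(O \right)} = - 2 O 2 \left(-1\right) = - 2 \cdot 2 O \left(-1\right) = - 2 \left(- 2 O\right) = 4 O$)
$G{\left(E \right)} = 46 - E$ ($G{\left(E \right)} = -7 - \left(-53 + E\right) = 46 - E$)
$44078 - G{\left(t{\left(g{\left(- 4 \left(-4 - 3\right),-4 \right)} \right)} \right)} = 44078 - \left(46 - 4 \left(- \frac{6}{5 \left(- 4 \left(-4 - 3\right)\right)}\right)\right) = 44078 - \left(46 - 4 \left(- \frac{6}{5 \left(\left(-4\right) \left(-7\right)\right)}\right)\right) = 44078 - \left(46 - 4 \left(- \frac{6}{5 \cdot 28}\right)\right) = 44078 - \left(46 - 4 \left(\left(- \frac{6}{5}\right) \frac{1}{28}\right)\right) = 44078 - \left(46 - 4 \left(- \frac{3}{70}\right)\right) = 44078 - \left(46 - - \frac{6}{35}\right) = 44078 - \left(46 + \frac{6}{35}\right) = 44078 - \frac{1616}{35} = \frac{1541114}{35}$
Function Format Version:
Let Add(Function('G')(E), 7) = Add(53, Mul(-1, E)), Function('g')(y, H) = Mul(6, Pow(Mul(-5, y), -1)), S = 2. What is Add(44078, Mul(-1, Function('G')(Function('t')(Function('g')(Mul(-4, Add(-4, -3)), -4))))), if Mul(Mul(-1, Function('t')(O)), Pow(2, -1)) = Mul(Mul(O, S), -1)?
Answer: Rational(1541114, 35) ≈ 44032.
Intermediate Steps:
Function('g')(y, H) = Mul(Rational(-6, 5), Pow(y, -1)) (Function('g')(y, H) = Mul(6, Mul(Rational(-1, 5), Pow(y, -1))) = Mul(Rational(-6, 5), Pow(y, -1)))
Function('t')(O) = Mul(4, O) (Function('t')(O) = Mul(-2, Mul(Mul(O, 2), -1)) = Mul(-2, Mul(Mul(2, O), -1)) = Mul(-2, Mul(-2, O)) = Mul(4, O))
Function('G')(E) = Add(46, Mul(-1, E)) (Function('G')(E) = Add(-7, Add(53, Mul(-1, E))) = Add(46, Mul(-1, E)))
Add(44078, Mul(-1, Function('G')(Function('t')(Function('g')(Mul(-4, Add(-4, -3)), -4))))) = Add(44078, Mul(-1, Add(46, Mul(-1, Mul(4, Mul(Rational(-6, 5), Pow(Mul(-4, Add(-4, -3)), -1))))))) = Add(44078, Mul(-1, Add(46, Mul(-1, Mul(4, Mul(Rational(-6, 5), Pow(Mul(-4, -7), -1))))))) = Add(44078, Mul(-1, Add(46, Mul(-1, Mul(4, Mul(Rational(-6, 5), Pow(28, -1))))))) = Add(44078, Mul(-1, Add(46, Mul(-1, Mul(4, Mul(Rational(-6, 5), Rational(1, 28))))))) = Add(44078, Mul(-1, Add(46, Mul(-1, Mul(4, Rational(-3, 70)))))) = Add(44078, Mul(-1, Add(46, Mul(-1, Rational(-6, 35))))) = Add(44078, Mul(-1, Add(46, Rational(6, 35)))) = Add(44078, Mul(-1, Rational(1616, 35))) = Add(44078, Rational(-1616, 35)) = Rational(1541114, 35)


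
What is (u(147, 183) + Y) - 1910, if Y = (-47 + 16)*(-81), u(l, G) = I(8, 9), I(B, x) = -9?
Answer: 592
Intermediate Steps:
u(l, G) = -9
Y = 2511 (Y = -31*(-81) = 2511)
(u(147, 183) + Y) - 1910 = (-9 + 2511) - 1910 = 2502 - 1910 = 592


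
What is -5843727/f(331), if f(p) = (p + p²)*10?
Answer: -5843727/1098920 ≈ -5.3177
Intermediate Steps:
f(p) = 10*p + 10*p²
-5843727/f(331) = -5843727*1/(3310*(1 + 331)) = -5843727/(10*331*332) = -5843727/1098920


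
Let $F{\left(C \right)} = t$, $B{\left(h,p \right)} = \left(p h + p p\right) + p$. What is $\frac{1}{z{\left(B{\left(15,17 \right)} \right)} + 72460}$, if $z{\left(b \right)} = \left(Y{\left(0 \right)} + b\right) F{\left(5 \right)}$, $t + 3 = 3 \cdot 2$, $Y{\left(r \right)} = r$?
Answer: $\frac{1}{74143} \approx 1.3487 \cdot 10^{-5}$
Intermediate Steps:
$B{\left(h,p \right)} = p + p^{2} + h p$ ($B{\left(h,p \right)} = \left(h p + p^{2}\right) + p = \left(p^{2} + h p\right) + p = p + p^{2} + h p$)
$t = 3$ ($t = -3 + 3 \cdot 2 = -3 + 6 = 3$)
$F{\left(C \right)} = 3$
$z{\left(b \right)} = 3 b$ ($z{\left(b \right)} = \left(0 + b\right) 3 = b 3 = 3 b$)
$\frac{1}{z{\left(B{\left(15,17 \right)} \right)} + 72460} = \frac{1}{3 \cdot 17 \left(1 + 15 + 17\right) + 72460} = \frac{1}{3 \cdot 17 \cdot 33 + 72460} = \frac{1}{3 \cdot 561 + 72460} = \frac{1}{1683 + 72460} = \frac{1}{74143}$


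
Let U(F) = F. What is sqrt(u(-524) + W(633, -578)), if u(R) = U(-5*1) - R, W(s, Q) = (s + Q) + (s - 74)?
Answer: sqrt(1133) ≈ 33.660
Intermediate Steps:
W(s, Q) = -74 + Q + 2*s (W(s, Q) = (Q + s) + (-74 + s) = -74 + Q + 2*s)
u(R) = -5 - R (u(R) = -5*1 - R = -5 - R)
sqrt(u(-524) + W(633, -578)) = sqrt((-5 - 1*(-524)) + (-74 - 578 + 2*633)) = sqrt((-5 + 524) + (-74 - 578 + 1266)) = sqrt(519 + 614) = sqrt(1133)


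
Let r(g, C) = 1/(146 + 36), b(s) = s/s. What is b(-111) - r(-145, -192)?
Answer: 181/182 ≈ 0.99451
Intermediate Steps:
b(s) = 1
r(g, C) = 1/182
b(-111) - r(-145, -192) = 1 - 1*1/182 = 1 - 1/182 = 181/182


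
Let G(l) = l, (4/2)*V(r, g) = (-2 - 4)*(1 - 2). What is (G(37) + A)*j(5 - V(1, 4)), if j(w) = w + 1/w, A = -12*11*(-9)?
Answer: 6125/2 ≈ 3062.5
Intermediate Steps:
V(r, g) = 3 (V(r, g) = ((-2 - 4)*(1 - 2))/2 = (-6*(-1))/2 = (½)*6 = 3)
A = 1188 (A = -132*(-9) = 1188)
(G(37) + A)*j(5 - V(1, 4)) = (37 + 1188)*((5 - 1*3) + 1/(5 - 1*3)) = 1225*((5 - 3) + 1/(5 - 3)) = 1225*(2 + 1/2) = 1225*(2 + ½) = 1225*(5/2) = 6125/2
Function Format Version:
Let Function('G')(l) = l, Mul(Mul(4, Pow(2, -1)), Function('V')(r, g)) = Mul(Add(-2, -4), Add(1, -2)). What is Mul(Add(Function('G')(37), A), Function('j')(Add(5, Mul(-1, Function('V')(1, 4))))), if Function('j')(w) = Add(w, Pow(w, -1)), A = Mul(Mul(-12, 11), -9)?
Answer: Rational(6125, 2) ≈ 3062.5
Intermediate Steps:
Function('V')(r, g) = 3 (Function('V')(r, g) = Mul(Rational(1, 2), Mul(Add(-2, -4), Add(1, -2))) = Mul(Rational(1, 2), Mul(-6, -1)) = Mul(Rational(1, 2), 6) = 3)
A = 1188 (A = Mul(-132, -9) = 1188)
Mul(Add(Function('G')(37), A), Function('j')(Add(5, Mul(-1, Function('V')(1, 4))))) = Mul(Add(37, 1188), Add(Add(5, Mul(-1, 3)), Pow(Add(5, Mul(-1, 3)), -1))) = Mul(1225, Add(Add(5, -3), Pow(Add(5, -3), -1))) = Mul(1225, Add(2, Pow(2, -1))) = Mul(1225, Add(2, Rational(1, 2))) = Mul(1225, Rational(5, 2)) = Rational(6125, 2)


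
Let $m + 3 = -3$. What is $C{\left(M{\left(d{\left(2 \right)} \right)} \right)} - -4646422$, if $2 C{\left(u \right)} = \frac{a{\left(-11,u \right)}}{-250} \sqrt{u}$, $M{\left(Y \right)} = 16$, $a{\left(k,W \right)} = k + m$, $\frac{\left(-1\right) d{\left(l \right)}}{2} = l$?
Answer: $\frac{580802767}{125} \approx 4.6464 \cdot 10^{6}$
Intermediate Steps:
$m = -6$ ($m = -3 - 3 = -6$)
$d{\left(l \right)} = - 2 l$
$a{\left(k,W \right)} = -6 + k$ ($a{\left(k,W \right)} = k - 6 = -6 + k$)
$C{\left(u \right)} = \frac{17 \sqrt{u}}{500}$ ($C{\left(u \right)} = \frac{\frac{-6 - 11}{-250} \sqrt{u}}{2} = \frac{\left(-17\right) \left(- \frac{1}{250}\right) \sqrt{u}}{2} = \frac{\frac{17}{250} \sqrt{u}}{2} = \frac{17 \sqrt{u}}{500}$)
$C{\left(M{\left(d{\left(2 \right)} \right)} \right)} - -4646422 = \frac{17 \sqrt{16}}{500} - -4646422 = \frac{17}{500} \cdot 4 + 4646422 = \frac{17}{125} + 4646422 = \frac{580802767}{125}$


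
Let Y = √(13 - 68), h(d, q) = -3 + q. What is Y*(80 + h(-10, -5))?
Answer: 72*I*√55 ≈ 533.97*I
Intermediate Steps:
Y = I*√55 (Y = √(-55) = I*√55 ≈ 7.4162*I)
Y*(80 + h(-10, -5)) = (I*√55)*(80 + (-3 - 5)) = (I*√55)*(80 - 8) = (I*√55)*72 = 72*I*√55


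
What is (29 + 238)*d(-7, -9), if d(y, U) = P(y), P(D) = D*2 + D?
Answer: -5607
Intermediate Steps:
P(D) = 3*D (P(D) = 2*D + D = 3*D)
d(y, U) = 3*y
(29 + 238)*d(-7, -9) = (29 + 238)*(3*(-7)) = 267*(-21) = -5607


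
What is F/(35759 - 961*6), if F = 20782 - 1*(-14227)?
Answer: 35009/29993 ≈ 1.1672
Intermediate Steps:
F = 35009 (F = 20782 + 14227 = 35009)
F/(35759 - 961*6) = 35009/(35759 - 961*6) = 35009/(35759 - 5766) = 35009/29993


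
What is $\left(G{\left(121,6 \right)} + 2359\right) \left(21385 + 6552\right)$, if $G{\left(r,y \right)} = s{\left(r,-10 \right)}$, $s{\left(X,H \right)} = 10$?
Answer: $66182753$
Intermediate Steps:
$G{\left(r,y \right)} = 10$
$\left(G{\left(121,6 \right)} + 2359\right) \left(21385 + 6552\right) = \left(10 + 2359\right) \left(21385 + 6552\right) = 2369 \cdot 27937 = 66182753$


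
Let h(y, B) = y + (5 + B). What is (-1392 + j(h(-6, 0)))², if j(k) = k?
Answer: 1940449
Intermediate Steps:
h(y, B) = 5 + B + y
(-1392 + j(h(-6, 0)))² = (-1392 + (5 + 0 - 6))² = (-1392 - 1)² = (-1393)² = 1940449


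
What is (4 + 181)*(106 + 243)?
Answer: 64565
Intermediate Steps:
(4 + 181)*(106 + 243) = 185*349 = 64565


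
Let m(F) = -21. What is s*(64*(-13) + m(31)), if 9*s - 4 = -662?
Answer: 561274/9 ≈ 62364.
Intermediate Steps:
s = -658/9 (s = 4/9 + (1/9)*(-662) = 4/9 - 662/9 = -658/9 ≈ -73.111)
s*(64*(-13) + m(31)) = -658*(64*(-13) - 21)/9 = -658*(-832 - 21)/9 = -658/9*(-853) = 561274/9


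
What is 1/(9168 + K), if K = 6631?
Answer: 1/15799 ≈ 6.3295e-5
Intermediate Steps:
1/(9168 + K) = 1/(9168 + 6631) = 1/15799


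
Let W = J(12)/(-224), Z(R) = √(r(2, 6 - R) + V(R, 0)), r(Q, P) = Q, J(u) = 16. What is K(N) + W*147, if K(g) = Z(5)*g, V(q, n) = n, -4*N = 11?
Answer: -21/2 - 11*√2/4 ≈ -14.389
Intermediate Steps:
N = -11/4 (N = -¼*11 = -11/4 ≈ -2.7500)
Z(R) = √2 (Z(R) = √(2 + 0) = √2)
K(g) = g*√2 (K(g) = √2*g = g*√2)
W = -1/14 (W = 16/(-224) = 16*(-1/224) = -1/14 ≈ -0.071429)
K(N) + W*147 = -11*√2/4 - 1/14*147 = -11*√2/4 - 21/2 = -21/2 - 11*√2/4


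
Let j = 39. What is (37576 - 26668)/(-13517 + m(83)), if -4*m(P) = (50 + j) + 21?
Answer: -21816/27089 ≈ -0.80535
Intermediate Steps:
m(P) = -55/2 (m(P) = -((50 + 39) + 21)/4 = -(89 + 21)/4 = -¼*110 = -55/2)
(37576 - 26668)/(-13517 + m(83)) = (37576 - 26668)/(-13517 - 55/2) = 10908/(-27089/2) = 10908*(-2/27089) = -21816/27089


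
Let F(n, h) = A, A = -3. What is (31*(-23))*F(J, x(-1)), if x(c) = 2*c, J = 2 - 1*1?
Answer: 2139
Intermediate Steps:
J = 1 (J = 2 - 1 = 1)
F(n, h) = -3
(31*(-23))*F(J, x(-1)) = (31*(-23))*(-3) = -713*(-3) = 2139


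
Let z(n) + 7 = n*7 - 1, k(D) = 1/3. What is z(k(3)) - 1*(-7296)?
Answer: 21871/3 ≈ 7290.3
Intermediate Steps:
k(D) = 1/3
z(n) = -8 + 7*n (z(n) = -7 + (n*7 - 1) = -7 + (7*n - 1) = -7 + (-1 + 7*n) = -8 + 7*n)
z(k(3)) - 1*(-7296) = (-8 + 7*(1/3)) - 1*(-7296) = (-8 + 7/3) + 7296 = -17/3 + 7296 = 21871/3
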